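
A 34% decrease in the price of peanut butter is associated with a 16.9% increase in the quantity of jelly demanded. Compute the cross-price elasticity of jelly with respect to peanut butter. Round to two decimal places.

-0.50

ε = (%ΔQ of jelly) / (%ΔP of peanut butter) = (16.9%) / (-34%) ≈ -0.50.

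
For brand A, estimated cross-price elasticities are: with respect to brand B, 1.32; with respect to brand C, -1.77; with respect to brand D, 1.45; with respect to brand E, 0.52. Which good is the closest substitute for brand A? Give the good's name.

Substitutes have ε > 0. Among the positive values, 1.45 (brand D) is largest.

brand D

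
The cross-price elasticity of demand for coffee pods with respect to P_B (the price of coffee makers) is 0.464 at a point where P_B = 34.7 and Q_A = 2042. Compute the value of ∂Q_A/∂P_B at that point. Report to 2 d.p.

27.31

ε = (∂Q_A/∂P_B)·(P_B/Q_A) ⇒ ∂Q_A/∂P_B = ε·Q_A/P_B = 0.464 × 2042/34.7 ≈ 27.31.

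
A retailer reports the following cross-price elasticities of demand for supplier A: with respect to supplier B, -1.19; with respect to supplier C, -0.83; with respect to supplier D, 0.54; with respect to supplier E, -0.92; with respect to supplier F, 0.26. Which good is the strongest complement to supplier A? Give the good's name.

supplier B

Complements have ε < 0. The most negative value is -1.19 (supplier B).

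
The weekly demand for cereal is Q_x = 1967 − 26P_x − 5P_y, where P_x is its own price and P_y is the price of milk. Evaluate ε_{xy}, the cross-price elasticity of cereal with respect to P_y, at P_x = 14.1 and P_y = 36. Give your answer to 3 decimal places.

-0.127

At P_x = 14.1 and P_y = 36: Q_x = 1420.4.
∂Q_x/∂P_y = -5.
ε = (∂Q_x/∂P_y)(P_y/Q_x) = -5 × (36/1420.4) ≈ -0.127.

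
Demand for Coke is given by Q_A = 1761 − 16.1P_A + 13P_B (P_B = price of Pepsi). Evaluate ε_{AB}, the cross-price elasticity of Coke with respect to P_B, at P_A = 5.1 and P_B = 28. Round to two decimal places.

0.18

At P_A = 5.1 and P_B = 28: Q_A = 2042.89.
∂Q_A/∂P_B = 13.
ε = (∂Q_A/∂P_B)(P_B/Q_A) = 13 × (28/2042.89) ≈ 0.18.
Since ε > 0, Coke and Pepsi are substitutes.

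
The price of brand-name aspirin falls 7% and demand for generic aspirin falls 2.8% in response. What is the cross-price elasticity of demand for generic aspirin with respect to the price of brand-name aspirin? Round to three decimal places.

0.400

ε = (%ΔQ of generic aspirin) / (%ΔP of brand-name aspirin) = (-2.8%) / (-7%) ≈ 0.400.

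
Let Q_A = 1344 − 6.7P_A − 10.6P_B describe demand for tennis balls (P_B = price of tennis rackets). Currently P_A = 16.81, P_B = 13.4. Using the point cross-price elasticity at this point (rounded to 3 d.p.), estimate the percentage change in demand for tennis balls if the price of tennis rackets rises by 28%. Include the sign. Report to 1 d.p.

-3.6%

At P_A = 16.81, P_B = 13.4: Q_A = 1089.333.
∂Q_A/∂P_B = -10.6.
ε = (∂Q_A/∂P_B)(P_B/Q_A) = -10.6000 × 13.4/1089.333 ≈ -0.130.
%ΔQ_A ≈ ε × %ΔP_B = -0.130 × (28%) = -3.6%.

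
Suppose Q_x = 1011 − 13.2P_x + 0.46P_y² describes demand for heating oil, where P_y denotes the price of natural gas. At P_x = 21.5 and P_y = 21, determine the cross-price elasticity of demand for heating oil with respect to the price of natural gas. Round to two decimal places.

0.44

At P_x = 21.5 and P_y = 21: Q_x = 930.06.
∂Q_x/∂P_y = 0.92P_y = 0.92(21) = 19.3200.
ε = (∂Q_x/∂P_y)(P_y/Q_x) = 19.3200 × (21/930.06) ≈ 0.44.
ε > 0: substitutes.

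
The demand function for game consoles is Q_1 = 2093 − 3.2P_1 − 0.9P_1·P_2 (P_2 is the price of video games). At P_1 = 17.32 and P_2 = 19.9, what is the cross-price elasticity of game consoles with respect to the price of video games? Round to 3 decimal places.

-0.180

At P_1 = 17.32 and P_2 = 19.9: Q_1 = 1727.375.
∂Q_1/∂P_2 = -0.9P_1 = -0.9(17.32) = -15.5880.
ε = (∂Q_1/∂P_2)(P_2/Q_1) = -15.5880 × (19.9/1727.375) ≈ -0.180.
ε < 0: complements.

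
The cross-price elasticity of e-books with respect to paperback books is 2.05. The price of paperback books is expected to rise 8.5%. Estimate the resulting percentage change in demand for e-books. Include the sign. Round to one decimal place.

17.4%

%ΔQ ≈ ε × %ΔP of paperback books = 2.05 × (8.5%) = 17.4%.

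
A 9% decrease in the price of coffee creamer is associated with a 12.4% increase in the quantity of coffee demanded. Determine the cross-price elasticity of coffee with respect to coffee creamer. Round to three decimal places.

ε = (%ΔQ of coffee) / (%ΔP of coffee creamer) = (12.4%) / (-9%) ≈ -1.378.
Negative cross-price elasticity: complements.

-1.378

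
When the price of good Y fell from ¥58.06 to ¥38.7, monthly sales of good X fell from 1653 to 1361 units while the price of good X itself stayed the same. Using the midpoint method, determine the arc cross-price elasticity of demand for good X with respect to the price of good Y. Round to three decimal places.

ΔQ_X = 1361 − 1653 = -292; ΔP_Y = 38.7 − 58.06 = -19.36.
Midpoints: Q̄_X = 1507.0, P̄_Y = 48.38.
ε = (ΔQ_X/Q̄_X)/(ΔP_Y/P̄_Y) = (-292/1507.0)/(-19.36/48.38) ≈ 0.484.
ε > 0: good X and good Y are substitutes.

0.484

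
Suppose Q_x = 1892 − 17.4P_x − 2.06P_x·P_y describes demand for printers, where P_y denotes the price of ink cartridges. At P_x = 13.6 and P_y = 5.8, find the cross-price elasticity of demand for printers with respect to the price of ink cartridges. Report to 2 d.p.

At P_x = 13.6 and P_y = 5.8: Q_x = 1492.867.
∂Q_x/∂P_y = -2.06P_x = -2.06(13.6) = -28.0160.
ε = (∂Q_x/∂P_y)(P_y/Q_x) = -28.0160 × (5.8/1492.867) ≈ -0.11.

-0.11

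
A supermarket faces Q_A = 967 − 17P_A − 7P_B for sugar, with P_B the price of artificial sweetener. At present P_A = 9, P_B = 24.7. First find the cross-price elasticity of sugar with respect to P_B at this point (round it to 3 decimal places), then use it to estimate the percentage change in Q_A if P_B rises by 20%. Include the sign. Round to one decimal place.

At P_A = 9, P_B = 24.7: Q_A = 641.1.
∂Q_A/∂P_B = -7.
ε = (∂Q_A/∂P_B)(P_B/Q_A) = -7.0000 × 24.7/641.1 ≈ -0.270.
%ΔQ_A ≈ ε × %ΔP_B = -0.270 × (20%) = -5.4%.

-5.4%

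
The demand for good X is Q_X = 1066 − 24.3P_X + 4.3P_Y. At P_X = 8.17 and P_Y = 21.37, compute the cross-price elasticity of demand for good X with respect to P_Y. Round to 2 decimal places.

0.10

At P_X = 8.17 and P_Y = 21.37: Q_X = 959.36.
∂Q_X/∂P_Y = 4.3.
ε = (∂Q_X/∂P_Y)(P_Y/Q_X) = 4.3 × (21.37/959.36) ≈ 0.10.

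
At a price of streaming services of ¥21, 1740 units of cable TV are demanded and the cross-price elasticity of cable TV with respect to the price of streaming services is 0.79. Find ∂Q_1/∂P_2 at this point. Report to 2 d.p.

65.46

ε = (∂Q_1/∂P_2)·(P_2/Q_1) ⇒ ∂Q_1/∂P_2 = ε·Q_1/P_2 = 0.79 × 1740/21 ≈ 65.46.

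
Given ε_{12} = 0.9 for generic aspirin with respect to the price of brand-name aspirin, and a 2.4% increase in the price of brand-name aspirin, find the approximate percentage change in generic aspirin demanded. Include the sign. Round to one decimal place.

2.2%

%ΔQ ≈ ε × %ΔP of brand-name aspirin = 0.9 × (2.4%) = 2.2%.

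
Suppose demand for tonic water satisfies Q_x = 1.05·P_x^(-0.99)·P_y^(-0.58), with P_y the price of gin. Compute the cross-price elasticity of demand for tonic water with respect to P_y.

-0.58

In a log-linear (constant-elasticity) demand function, the coefficient on the exponent of P_y is the cross-price elasticity.
ε = -0.58. Negative, so tonic water and gin are complements.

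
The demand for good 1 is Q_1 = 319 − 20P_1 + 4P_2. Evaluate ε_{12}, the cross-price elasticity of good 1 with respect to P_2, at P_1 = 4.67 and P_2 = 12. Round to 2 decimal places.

0.18

At P_1 = 4.67 and P_2 = 12: Q_1 = 273.6.
∂Q_1/∂P_2 = 4.
ε = (∂Q_1/∂P_2)(P_2/Q_1) = 4 × (12/273.6) ≈ 0.18.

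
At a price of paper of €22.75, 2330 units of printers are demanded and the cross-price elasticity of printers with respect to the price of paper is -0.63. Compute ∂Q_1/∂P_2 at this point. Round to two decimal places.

ε = (∂Q_1/∂P_2)·(P_2/Q_1) ⇒ ∂Q_1/∂P_2 = ε·Q_1/P_2 = -0.63 × 2330/22.75 ≈ -64.52.

-64.52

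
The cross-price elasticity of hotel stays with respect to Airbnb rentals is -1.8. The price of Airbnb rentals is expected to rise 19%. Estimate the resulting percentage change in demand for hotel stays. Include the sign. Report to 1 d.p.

%ΔQ ≈ ε × %ΔP of Airbnb rentals = -1.8 × (19%) = -34.2%.
Demand for hotel stays falls by about 34.2%.

-34.2%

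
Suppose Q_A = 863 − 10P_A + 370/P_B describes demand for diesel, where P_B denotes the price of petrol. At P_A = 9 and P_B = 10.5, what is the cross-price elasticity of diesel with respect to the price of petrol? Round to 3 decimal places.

-0.044

At P_A = 9 and P_B = 10.5: Q_A = 808.238.
∂Q_A/∂P_B = −370/P_B² = -3.3560.
ε = (∂Q_A/∂P_B)(P_B/Q_A) = -3.3560 × (10.5/808.238) ≈ -0.044.
ε < 0: complements.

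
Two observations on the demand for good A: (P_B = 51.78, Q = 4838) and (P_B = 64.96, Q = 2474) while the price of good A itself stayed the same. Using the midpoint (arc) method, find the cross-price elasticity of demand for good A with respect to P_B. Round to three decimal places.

ΔQ_A = 2474 − 4838 = -2364; ΔP_B = 64.96 − 51.78 = 13.18.
Midpoints: Q̄_A = 3656.0, P̄_B = 58.37.
ε = (ΔQ_A/Q̄_A)/(ΔP_B/P̄_B) = (-2364/3656.0)/(13.18/58.37) ≈ -2.864.
ε < 0: good A and good B are complements.

-2.864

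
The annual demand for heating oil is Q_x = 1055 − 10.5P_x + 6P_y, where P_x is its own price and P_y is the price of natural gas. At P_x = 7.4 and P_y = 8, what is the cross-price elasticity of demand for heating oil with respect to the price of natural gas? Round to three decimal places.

0.047

At P_x = 7.4 and P_y = 8: Q_x = 1025.3.
∂Q_x/∂P_y = 6.
ε = (∂Q_x/∂P_y)(P_y/Q_x) = 6 × (8/1025.3) ≈ 0.047.
Since ε > 0, heating oil and natural gas are substitutes.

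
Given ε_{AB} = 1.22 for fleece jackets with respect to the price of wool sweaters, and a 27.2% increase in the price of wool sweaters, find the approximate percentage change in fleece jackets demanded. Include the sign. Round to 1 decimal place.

33.2%

%ΔQ ≈ ε × %ΔP of wool sweaters = 1.22 × (27.2%) = 33.2%.
Demand for fleece jackets rises by about 33.2%.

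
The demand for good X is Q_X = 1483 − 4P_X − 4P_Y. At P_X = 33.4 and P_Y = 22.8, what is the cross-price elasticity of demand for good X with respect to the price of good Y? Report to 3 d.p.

-0.072

At P_X = 33.4 and P_Y = 22.8: Q_X = 1258.2.
∂Q_X/∂P_Y = -4.
ε = (∂Q_X/∂P_Y)(P_Y/Q_X) = -4 × (22.8/1258.2) ≈ -0.072.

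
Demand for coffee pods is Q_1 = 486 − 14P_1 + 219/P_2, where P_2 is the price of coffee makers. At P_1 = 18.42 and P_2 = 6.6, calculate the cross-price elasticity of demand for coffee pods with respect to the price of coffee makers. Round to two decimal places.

At P_1 = 18.42 and P_2 = 6.6: Q_1 = 261.302.
∂Q_1/∂P_2 = −219/P_2² = -5.0275.
ε = (∂Q_1/∂P_2)(P_2/Q_1) = -5.0275 × (6.6/261.302) ≈ -0.13.

-0.13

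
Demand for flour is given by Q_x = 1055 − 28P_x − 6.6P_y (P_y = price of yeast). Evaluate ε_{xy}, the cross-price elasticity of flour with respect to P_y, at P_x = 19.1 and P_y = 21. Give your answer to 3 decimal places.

-0.363

At P_x = 19.1 and P_y = 21: Q_x = 381.6.
∂Q_x/∂P_y = -6.6.
ε = (∂Q_x/∂P_y)(P_y/Q_x) = -6.6 × (21/381.6) ≈ -0.363.
Since ε < 0, flour and yeast are complements.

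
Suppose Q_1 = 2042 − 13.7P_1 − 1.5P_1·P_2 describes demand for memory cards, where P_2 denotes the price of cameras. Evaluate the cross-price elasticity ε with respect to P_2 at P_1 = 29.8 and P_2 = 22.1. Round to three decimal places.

-1.530

At P_1 = 29.8 and P_2 = 22.1: Q_1 = 645.87.
∂Q_1/∂P_2 = -1.5P_1 = -1.5(29.8) = -44.7000.
ε = (∂Q_1/∂P_2)(P_2/Q_1) = -44.7000 × (22.1/645.87) ≈ -1.530.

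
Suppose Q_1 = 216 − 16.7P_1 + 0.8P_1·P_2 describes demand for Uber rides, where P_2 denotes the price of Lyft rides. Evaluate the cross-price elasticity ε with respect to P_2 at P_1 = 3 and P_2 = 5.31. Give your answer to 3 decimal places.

0.071

At P_1 = 3 and P_2 = 5.31: Q_1 = 178.644.
∂Q_1/∂P_2 = 0.8P_1 = 0.8(3) = 2.4000.
ε = (∂Q_1/∂P_2)(P_2/Q_1) = 2.4000 × (5.31/178.644) ≈ 0.071.
ε > 0: substitutes.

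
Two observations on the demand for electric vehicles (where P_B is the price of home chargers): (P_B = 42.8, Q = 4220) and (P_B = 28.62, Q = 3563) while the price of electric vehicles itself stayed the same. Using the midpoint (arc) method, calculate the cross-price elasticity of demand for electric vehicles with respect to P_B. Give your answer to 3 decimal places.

0.425

ΔQ_A = 3563 − 4220 = -657; ΔP_B = 28.62 − 42.8 = -14.18.
Midpoints: Q̄_A = 3891.5, P̄_B = 35.71.
ε = (ΔQ_A/Q̄_A)/(ΔP_B/P̄_B) = (-657/3891.5)/(-14.18/35.71) ≈ 0.425.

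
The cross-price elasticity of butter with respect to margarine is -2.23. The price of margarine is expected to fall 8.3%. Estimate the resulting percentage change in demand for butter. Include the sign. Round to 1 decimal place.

%ΔQ ≈ ε × %ΔP of margarine = -2.23 × (-8.3%) = 18.5%.

18.5%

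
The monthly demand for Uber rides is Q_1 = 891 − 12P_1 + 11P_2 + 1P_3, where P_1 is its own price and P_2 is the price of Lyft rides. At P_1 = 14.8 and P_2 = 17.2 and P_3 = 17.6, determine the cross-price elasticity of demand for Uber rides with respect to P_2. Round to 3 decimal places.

At P_1 = 14.8 and P_2 = 17.2 and P_3 = 17.6: Q_1 = 920.2.
∂Q_1/∂P_2 = 11.
ε = (∂Q_1/∂P_2)(P_2/Q_1) = 11 × (17.2/920.2) ≈ 0.206.

0.206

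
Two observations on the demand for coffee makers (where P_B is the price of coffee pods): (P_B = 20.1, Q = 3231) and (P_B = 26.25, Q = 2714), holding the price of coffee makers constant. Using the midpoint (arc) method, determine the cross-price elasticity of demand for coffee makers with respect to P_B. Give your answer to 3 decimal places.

-0.655

ΔQ_A = 2714 − 3231 = -517; ΔP_B = 26.25 − 20.1 = 6.15.
Midpoints: Q̄_A = 2972.5, P̄_B = 23.18.
ε = (ΔQ_A/Q̄_A)/(ΔP_B/P̄_B) = (-517/2972.5)/(6.15/23.18) ≈ -0.655.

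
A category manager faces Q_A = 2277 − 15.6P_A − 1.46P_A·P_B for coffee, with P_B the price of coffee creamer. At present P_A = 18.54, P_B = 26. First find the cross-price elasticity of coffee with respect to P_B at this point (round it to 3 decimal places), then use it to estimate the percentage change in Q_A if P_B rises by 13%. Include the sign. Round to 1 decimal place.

-7.1%

At P_A = 18.54, P_B = 26: Q_A = 1283.998.
∂Q_A/∂P_B = -1.46P_A = -27.0684.
ε = (∂Q_A/∂P_B)(P_B/Q_A) = -27.0684 × 26/1283.998 ≈ -0.548.
%ΔQ_A ≈ ε × %ΔP_B = -0.548 × (13%) = -7.1%.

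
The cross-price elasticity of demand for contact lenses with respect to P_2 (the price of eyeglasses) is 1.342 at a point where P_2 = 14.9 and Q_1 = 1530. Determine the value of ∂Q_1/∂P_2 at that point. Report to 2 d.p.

ε = (∂Q_1/∂P_2)·(P_2/Q_1) ⇒ ∂Q_1/∂P_2 = ε·Q_1/P_2 = 1.342 × 1530/14.9 ≈ 137.80.

137.80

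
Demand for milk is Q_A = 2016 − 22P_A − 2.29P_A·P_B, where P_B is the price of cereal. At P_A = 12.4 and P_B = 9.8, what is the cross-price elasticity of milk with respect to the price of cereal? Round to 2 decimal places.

-0.19

At P_A = 12.4 and P_B = 9.8: Q_A = 1464.919.
∂Q_A/∂P_B = -2.29P_A = -2.29(12.4) = -28.3960.
ε = (∂Q_A/∂P_B)(P_B/Q_A) = -28.3960 × (9.8/1464.919) ≈ -0.19.
ε < 0: complements.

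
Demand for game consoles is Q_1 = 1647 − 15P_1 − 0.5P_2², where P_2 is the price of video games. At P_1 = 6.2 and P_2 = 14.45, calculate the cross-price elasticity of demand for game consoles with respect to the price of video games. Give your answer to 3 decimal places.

At P_1 = 6.2 and P_2 = 14.45: Q_1 = 1449.599.
∂Q_1/∂P_2 = -1P_2 = -1(14.45) = -14.4500.
ε = (∂Q_1/∂P_2)(P_2/Q_1) = -14.4500 × (14.45/1449.599) ≈ -0.144.
ε < 0: complements.

-0.144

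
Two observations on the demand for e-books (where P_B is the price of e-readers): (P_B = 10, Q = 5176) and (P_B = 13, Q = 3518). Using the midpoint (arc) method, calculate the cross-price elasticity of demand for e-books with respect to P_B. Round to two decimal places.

ΔQ_A = 3518 − 5176 = -1658; ΔP_B = 13 − 10 = 3.
Midpoints: Q̄_A = 4347.0, P̄_B = 11.50.
ε = (ΔQ_A/Q̄_A)/(ΔP_B/P̄_B) = (-1658/4347.0)/(3/11.50) ≈ -1.46.
ε < 0: e-books and e-readers are complements.

-1.46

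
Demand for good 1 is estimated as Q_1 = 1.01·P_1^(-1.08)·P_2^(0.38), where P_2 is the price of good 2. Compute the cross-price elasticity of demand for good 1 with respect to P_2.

0.38

In a log-linear (constant-elasticity) demand function, the coefficient on the exponent of P_2 is the cross-price elasticity.
ε = 0.38. Positive, so good 1 and good 2 are substitutes.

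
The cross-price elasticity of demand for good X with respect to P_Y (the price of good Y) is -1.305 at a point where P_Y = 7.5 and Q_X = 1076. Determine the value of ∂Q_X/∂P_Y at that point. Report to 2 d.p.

-187.22

ε = (∂Q_X/∂P_Y)·(P_Y/Q_X) ⇒ ∂Q_X/∂P_Y = ε·Q_X/P_Y = -1.305 × 1076/7.5 ≈ -187.22.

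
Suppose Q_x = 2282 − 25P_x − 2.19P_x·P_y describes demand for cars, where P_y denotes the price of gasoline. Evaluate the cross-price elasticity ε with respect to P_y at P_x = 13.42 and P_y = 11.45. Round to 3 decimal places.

-0.209

At P_x = 13.42 and P_y = 11.45: Q_x = 1609.987.
∂Q_x/∂P_y = -2.19P_x = -2.19(13.42) = -29.3898.
ε = (∂Q_x/∂P_y)(P_y/Q_x) = -29.3898 × (11.45/1609.987) ≈ -0.209.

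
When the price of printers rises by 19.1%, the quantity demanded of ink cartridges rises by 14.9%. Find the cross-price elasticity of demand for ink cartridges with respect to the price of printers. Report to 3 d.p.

ε = (%ΔQ of ink cartridges) / (%ΔP of printers) = (14.9%) / (19.1%) ≈ 0.780.
Positive cross-price elasticity: substitutes.

0.780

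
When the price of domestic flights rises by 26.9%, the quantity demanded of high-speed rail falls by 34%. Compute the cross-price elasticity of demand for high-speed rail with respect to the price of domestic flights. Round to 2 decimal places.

ε = (%ΔQ of high-speed rail) / (%ΔP of domestic flights) = (-34%) / (26.9%) ≈ -1.26.
Negative cross-price elasticity: complements.

-1.26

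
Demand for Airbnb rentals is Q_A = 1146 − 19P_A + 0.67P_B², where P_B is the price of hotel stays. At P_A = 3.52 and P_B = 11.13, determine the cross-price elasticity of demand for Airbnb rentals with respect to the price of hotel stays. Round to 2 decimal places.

At P_A = 3.52 and P_B = 11.13: Q_A = 1162.118.
∂Q_A/∂P_B = 1.34P_B = 1.34(11.13) = 14.9142.
ε = (∂Q_A/∂P_B)(P_B/Q_A) = 14.9142 × (11.13/1162.118) ≈ 0.14.

0.14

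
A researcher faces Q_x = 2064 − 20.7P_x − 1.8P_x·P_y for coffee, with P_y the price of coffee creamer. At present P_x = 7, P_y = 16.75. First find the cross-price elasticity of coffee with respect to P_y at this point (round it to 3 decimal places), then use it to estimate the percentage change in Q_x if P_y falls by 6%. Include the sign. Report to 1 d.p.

At P_x = 7, P_y = 16.75: Q_x = 1708.05.
∂Q_x/∂P_y = -1.8P_x = -12.6000.
ε = (∂Q_x/∂P_y)(P_y/Q_x) = -12.6000 × 16.75/1708.05 ≈ -0.124.
%ΔQ_x ≈ ε × %ΔP_y = -0.124 × (-6%) = 0.7%.

0.7%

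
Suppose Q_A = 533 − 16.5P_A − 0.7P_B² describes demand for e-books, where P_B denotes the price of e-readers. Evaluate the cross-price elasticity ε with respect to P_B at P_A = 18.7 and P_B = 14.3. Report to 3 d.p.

-3.521

At P_A = 18.7 and P_B = 14.3: Q_A = 81.307.
∂Q_A/∂P_B = -1.4P_B = -1.4(14.3) = -20.0200.
ε = (∂Q_A/∂P_B)(P_B/Q_A) = -20.0200 × (14.3/81.307) ≈ -3.521.
ε < 0: complements.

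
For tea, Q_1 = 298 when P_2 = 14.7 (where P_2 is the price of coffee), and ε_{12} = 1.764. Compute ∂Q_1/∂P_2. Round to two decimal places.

35.76

ε = (∂Q_1/∂P_2)·(P_2/Q_1) ⇒ ∂Q_1/∂P_2 = ε·Q_1/P_2 = 1.764 × 298/14.7 ≈ 35.76.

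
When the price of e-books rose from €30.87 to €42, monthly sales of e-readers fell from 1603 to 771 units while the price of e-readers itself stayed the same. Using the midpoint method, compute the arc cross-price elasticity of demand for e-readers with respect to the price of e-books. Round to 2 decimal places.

ΔQ_A = 771 − 1603 = -832; ΔP_B = 42 − 30.87 = 11.13.
Midpoints: Q̄_A = 1187.0, P̄_B = 36.44.
ε = (ΔQ_A/Q̄_A)/(ΔP_B/P̄_B) = (-832/1187.0)/(11.13/36.44) ≈ -2.29.

-2.29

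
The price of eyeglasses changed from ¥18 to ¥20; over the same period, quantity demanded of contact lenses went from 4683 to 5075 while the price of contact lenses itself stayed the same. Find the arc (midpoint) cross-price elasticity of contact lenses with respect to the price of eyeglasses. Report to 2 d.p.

ΔQ_A = 5075 − 4683 = 392; ΔP_B = 20 − 18 = 2.
Midpoints: Q̄_A = 4879.0, P̄_B = 19.00.
ε = (ΔQ_A/Q̄_A)/(ΔP_B/P̄_B) = (392/4879.0)/(2/19.00) ≈ 0.76.

0.76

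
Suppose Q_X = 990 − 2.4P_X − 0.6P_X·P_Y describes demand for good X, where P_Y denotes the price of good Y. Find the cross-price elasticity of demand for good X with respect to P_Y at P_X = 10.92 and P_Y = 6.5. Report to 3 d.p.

At P_X = 10.92 and P_Y = 6.5: Q_X = 921.204.
∂Q_X/∂P_Y = -0.6P_X = -0.6(10.92) = -6.5520.
ε = (∂Q_X/∂P_Y)(P_Y/Q_X) = -6.5520 × (6.5/921.204) ≈ -0.046.
ε < 0: complements.

-0.046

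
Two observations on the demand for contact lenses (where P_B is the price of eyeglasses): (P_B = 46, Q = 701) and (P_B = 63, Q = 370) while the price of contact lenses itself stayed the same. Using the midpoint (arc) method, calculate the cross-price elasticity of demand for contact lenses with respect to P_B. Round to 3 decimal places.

ΔQ_A = 370 − 701 = -331; ΔP_B = 63 − 46 = 17.
Midpoints: Q̄_A = 535.5, P̄_B = 54.50.
ε = (ΔQ_A/Q̄_A)/(ΔP_B/P̄_B) = (-331/535.5)/(17/54.50) ≈ -1.982.

-1.982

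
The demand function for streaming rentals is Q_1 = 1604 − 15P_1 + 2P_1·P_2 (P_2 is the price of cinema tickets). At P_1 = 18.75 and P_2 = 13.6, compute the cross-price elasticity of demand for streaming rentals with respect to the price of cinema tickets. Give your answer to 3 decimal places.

At P_1 = 18.75 and P_2 = 13.6: Q_1 = 1832.75.
∂Q_1/∂P_2 = 2P_1 = 2(18.75) = 37.5000.
ε = (∂Q_1/∂P_2)(P_2/Q_1) = 37.5000 × (13.6/1832.75) ≈ 0.278.
ε > 0: substitutes.

0.278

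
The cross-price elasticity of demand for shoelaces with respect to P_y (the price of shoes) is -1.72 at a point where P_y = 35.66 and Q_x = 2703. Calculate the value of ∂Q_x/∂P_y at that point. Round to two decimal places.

-130.37

ε = (∂Q_x/∂P_y)·(P_y/Q_x) ⇒ ∂Q_x/∂P_y = ε·Q_x/P_y = -1.72 × 2703/35.66 ≈ -130.37.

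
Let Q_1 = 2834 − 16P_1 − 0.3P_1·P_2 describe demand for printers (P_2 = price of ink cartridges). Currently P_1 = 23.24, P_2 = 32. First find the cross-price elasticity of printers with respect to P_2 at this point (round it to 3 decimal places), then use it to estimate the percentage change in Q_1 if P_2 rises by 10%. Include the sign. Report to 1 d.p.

-1.0%

At P_1 = 23.24, P_2 = 32: Q_1 = 2239.056.
∂Q_1/∂P_2 = -0.3P_1 = -6.9720.
ε = (∂Q_1/∂P_2)(P_2/Q_1) = -6.9720 × 32/2239.056 ≈ -0.100.
%ΔQ_1 ≈ ε × %ΔP_2 = -0.100 × (10%) = -1.0%.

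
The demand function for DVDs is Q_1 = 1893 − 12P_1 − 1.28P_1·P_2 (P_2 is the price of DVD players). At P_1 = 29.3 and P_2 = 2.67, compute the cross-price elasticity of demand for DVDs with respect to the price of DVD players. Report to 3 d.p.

At P_1 = 29.3 and P_2 = 2.67: Q_1 = 1441.264.
∂Q_1/∂P_2 = -1.28P_1 = -1.28(29.3) = -37.5040.
ε = (∂Q_1/∂P_2)(P_2/Q_1) = -37.5040 × (2.67/1441.264) ≈ -0.069.
ε < 0: complements.

-0.069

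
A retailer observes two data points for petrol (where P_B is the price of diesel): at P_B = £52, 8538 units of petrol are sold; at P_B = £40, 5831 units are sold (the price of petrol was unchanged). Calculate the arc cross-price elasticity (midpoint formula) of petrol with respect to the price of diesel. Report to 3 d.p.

1.444

ΔQ_A = 5831 − 8538 = -2707; ΔP_B = 40 − 52 = -12.
Midpoints: Q̄_A = 7184.5, P̄_B = 46.00.
ε = (ΔQ_A/Q̄_A)/(ΔP_B/P̄_B) = (-2707/7184.5)/(-12/46.00) ≈ 1.444.
ε > 0: petrol and diesel are substitutes.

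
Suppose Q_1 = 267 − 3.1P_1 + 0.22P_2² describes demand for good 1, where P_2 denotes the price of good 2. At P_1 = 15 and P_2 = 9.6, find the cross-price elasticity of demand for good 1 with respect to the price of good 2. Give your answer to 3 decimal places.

At P_1 = 15 and P_2 = 9.6: Q_1 = 240.775.
∂Q_1/∂P_2 = 0.44P_2 = 0.44(9.6) = 4.2240.
ε = (∂Q_1/∂P_2)(P_2/Q_1) = 4.2240 × (9.6/240.775) ≈ 0.168.
ε > 0: substitutes.

0.168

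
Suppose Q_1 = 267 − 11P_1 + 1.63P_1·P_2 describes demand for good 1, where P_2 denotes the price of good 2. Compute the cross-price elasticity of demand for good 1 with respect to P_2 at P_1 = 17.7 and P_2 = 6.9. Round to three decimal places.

At P_1 = 17.7 and P_2 = 6.9: Q_1 = 271.372.
∂Q_1/∂P_2 = 1.63P_1 = 1.63(17.7) = 28.8510.
ε = (∂Q_1/∂P_2)(P_2/Q_1) = 28.8510 × (6.9/271.372) ≈ 0.734.

0.734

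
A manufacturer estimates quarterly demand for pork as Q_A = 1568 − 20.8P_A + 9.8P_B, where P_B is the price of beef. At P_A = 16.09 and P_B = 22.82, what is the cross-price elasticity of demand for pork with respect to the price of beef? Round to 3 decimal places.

0.153

At P_A = 16.09 and P_B = 22.82: Q_A = 1456.964.
∂Q_A/∂P_B = 9.8.
ε = (∂Q_A/∂P_B)(P_B/Q_A) = 9.8 × (22.82/1456.964) ≈ 0.153.
Since ε > 0, pork and beef are substitutes.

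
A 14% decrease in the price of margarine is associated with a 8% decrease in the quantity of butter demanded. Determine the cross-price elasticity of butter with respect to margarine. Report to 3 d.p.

0.571

ε = (%ΔQ of butter) / (%ΔP of margarine) = (-8%) / (-14%) ≈ 0.571.
Positive cross-price elasticity: substitutes.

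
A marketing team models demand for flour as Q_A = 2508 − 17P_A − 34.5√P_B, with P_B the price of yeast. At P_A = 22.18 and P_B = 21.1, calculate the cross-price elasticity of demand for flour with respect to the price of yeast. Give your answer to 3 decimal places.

-0.040

At P_A = 22.18 and P_B = 21.1: Q_A = 1972.465.
∂Q_A/∂P_B = -34.5/(2√P_B) = -34.5/(2√21.1) = -3.7553.
ε = (∂Q_A/∂P_B)(P_B/Q_A) = -3.7553 × (21.1/1972.465) ≈ -0.040.
ε < 0: complements.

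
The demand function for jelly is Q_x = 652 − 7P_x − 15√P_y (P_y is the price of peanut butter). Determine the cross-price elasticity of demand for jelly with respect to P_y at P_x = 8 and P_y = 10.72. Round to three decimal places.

-0.045

At P_x = 8 and P_y = 10.72: Q_x = 546.888.
∂Q_x/∂P_y = -15/(2√P_y) = -15/(2√10.72) = -2.2907.
ε = (∂Q_x/∂P_y)(P_y/Q_x) = -2.2907 × (10.72/546.888) ≈ -0.045.
ε < 0: complements.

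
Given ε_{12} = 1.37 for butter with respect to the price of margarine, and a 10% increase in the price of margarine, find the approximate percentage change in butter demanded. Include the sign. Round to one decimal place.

%ΔQ ≈ ε × %ΔP of margarine = 1.37 × (10%) = 13.7%.
Demand for butter rises by about 13.7%.

13.7%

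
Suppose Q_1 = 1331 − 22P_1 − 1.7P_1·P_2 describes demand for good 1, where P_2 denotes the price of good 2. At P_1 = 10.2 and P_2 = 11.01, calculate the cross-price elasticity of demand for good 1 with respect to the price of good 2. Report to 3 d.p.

At P_1 = 10.2 and P_2 = 11.01: Q_1 = 915.687.
∂Q_1/∂P_2 = -1.7P_1 = -1.7(10.2) = -17.3400.
ε = (∂Q_1/∂P_2)(P_2/Q_1) = -17.3400 × (11.01/915.687) ≈ -0.208.

-0.208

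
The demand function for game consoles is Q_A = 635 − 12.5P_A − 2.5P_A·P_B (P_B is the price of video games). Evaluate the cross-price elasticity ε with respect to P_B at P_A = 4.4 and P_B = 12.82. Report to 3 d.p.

-0.321

At P_A = 4.4 and P_B = 12.82: Q_A = 438.98.
∂Q_A/∂P_B = -2.5P_A = -2.5(4.4) = -11.0000.
ε = (∂Q_A/∂P_B)(P_B/Q_A) = -11.0000 × (12.82/438.98) ≈ -0.321.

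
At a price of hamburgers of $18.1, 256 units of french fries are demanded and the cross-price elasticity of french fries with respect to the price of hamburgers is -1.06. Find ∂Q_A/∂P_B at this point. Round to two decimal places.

ε = (∂Q_A/∂P_B)·(P_B/Q_A) ⇒ ∂Q_A/∂P_B = ε·Q_A/P_B = -1.06 × 256/18.1 ≈ -14.99.

-14.99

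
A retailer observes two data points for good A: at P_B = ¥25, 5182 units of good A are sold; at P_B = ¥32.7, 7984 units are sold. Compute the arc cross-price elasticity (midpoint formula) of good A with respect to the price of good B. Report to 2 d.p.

ΔQ_A = 7984 − 5182 = 2802; ΔP_B = 32.7 − 25 = 7.7.
Midpoints: Q̄_A = 6583.0, P̄_B = 28.85.
ε = (ΔQ_A/Q̄_A)/(ΔP_B/P̄_B) = (2802/6583.0)/(7.7/28.85) ≈ 1.59.
ε > 0: good A and good B are substitutes.

1.59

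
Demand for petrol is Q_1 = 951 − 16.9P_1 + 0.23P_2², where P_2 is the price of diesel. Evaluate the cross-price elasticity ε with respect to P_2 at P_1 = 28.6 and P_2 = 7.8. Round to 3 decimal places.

0.058

At P_1 = 28.6 and P_2 = 7.8: Q_1 = 481.653.
∂Q_1/∂P_2 = 0.46P_2 = 0.46(7.8) = 3.5880.
ε = (∂Q_1/∂P_2)(P_2/Q_1) = 3.5880 × (7.8/481.653) ≈ 0.058.
ε > 0: substitutes.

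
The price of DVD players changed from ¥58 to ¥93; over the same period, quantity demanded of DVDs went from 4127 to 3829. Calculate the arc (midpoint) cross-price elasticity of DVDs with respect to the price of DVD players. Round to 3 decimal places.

-0.162

ΔQ_A = 3829 − 4127 = -298; ΔP_B = 93 − 58 = 35.
Midpoints: Q̄_A = 3978.0, P̄_B = 75.50.
ε = (ΔQ_A/Q̄_A)/(ΔP_B/P̄_B) = (-298/3978.0)/(35/75.50) ≈ -0.162.
ε < 0: DVDs and DVD players are complements.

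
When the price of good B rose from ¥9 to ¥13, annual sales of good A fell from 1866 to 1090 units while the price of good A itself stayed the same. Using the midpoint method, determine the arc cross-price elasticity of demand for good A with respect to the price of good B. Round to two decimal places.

-1.44

ΔQ_A = 1090 − 1866 = -776; ΔP_B = 13 − 9 = 4.
Midpoints: Q̄_A = 1478.0, P̄_B = 11.00.
ε = (ΔQ_A/Q̄_A)/(ΔP_B/P̄_B) = (-776/1478.0)/(4/11.00) ≈ -1.44.
ε < 0: good A and good B are complements.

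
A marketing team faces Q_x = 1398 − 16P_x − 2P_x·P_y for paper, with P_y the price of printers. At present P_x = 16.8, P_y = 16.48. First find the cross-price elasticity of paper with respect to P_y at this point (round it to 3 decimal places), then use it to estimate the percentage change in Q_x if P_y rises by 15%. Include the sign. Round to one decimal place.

-14.4%

At P_x = 16.8, P_y = 16.48: Q_x = 575.472.
∂Q_x/∂P_y = -2P_x = -33.6000.
ε = (∂Q_x/∂P_y)(P_y/Q_x) = -33.6000 × 16.48/575.472 ≈ -0.962.
%ΔQ_x ≈ ε × %ΔP_y = -0.962 × (15%) = -14.4%.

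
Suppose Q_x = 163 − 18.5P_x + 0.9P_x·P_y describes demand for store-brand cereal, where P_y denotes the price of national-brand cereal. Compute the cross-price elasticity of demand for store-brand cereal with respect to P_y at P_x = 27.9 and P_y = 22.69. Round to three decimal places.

At P_x = 27.9 and P_y = 22.69: Q_x = 216.596.
∂Q_x/∂P_y = 0.9P_x = 0.9(27.9) = 25.1100.
ε = (∂Q_x/∂P_y)(P_y/Q_x) = 25.1100 × (22.69/216.596) ≈ 2.630.
ε > 0: substitutes.

2.630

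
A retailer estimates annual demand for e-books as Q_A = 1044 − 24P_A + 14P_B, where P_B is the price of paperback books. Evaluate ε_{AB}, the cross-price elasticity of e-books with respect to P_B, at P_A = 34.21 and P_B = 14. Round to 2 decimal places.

At P_A = 34.21 and P_B = 14: Q_A = 418.96.
∂Q_A/∂P_B = 14.
ε = (∂Q_A/∂P_B)(P_B/Q_A) = 14 × (14/418.96) ≈ 0.47.
Since ε > 0, e-books and paperback books are substitutes.

0.47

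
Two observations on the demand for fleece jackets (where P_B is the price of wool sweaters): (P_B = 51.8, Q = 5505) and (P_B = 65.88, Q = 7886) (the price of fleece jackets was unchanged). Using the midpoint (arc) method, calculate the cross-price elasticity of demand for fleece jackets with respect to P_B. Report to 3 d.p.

1.486

ΔQ_A = 7886 − 5505 = 2381; ΔP_B = 65.88 − 51.8 = 14.08.
Midpoints: Q̄_A = 6695.5, P̄_B = 58.84.
ε = (ΔQ_A/Q̄_A)/(ΔP_B/P̄_B) = (2381/6695.5)/(14.08/58.84) ≈ 1.486.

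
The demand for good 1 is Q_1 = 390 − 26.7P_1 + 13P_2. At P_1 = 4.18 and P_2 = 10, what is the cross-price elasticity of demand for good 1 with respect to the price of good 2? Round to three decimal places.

At P_1 = 4.18 and P_2 = 10: Q_1 = 408.394.
∂Q_1/∂P_2 = 13.
ε = (∂Q_1/∂P_2)(P_2/Q_1) = 13 × (10/408.394) ≈ 0.318.

0.318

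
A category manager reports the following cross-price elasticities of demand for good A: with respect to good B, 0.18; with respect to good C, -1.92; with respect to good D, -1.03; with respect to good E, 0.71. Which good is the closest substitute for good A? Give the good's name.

Substitutes have ε > 0. Among the positive values, 0.71 (good E) is largest.

good E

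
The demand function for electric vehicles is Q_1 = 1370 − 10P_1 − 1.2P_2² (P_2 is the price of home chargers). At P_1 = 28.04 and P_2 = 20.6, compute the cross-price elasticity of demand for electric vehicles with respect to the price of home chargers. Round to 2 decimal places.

At P_1 = 28.04 and P_2 = 20.6: Q_1 = 580.368.
∂Q_1/∂P_2 = -2.4P_2 = -2.4(20.6) = -49.4400.
ε = (∂Q_1/∂P_2)(P_2/Q_1) = -49.4400 × (20.6/580.368) ≈ -1.75.
ε < 0: complements.

-1.75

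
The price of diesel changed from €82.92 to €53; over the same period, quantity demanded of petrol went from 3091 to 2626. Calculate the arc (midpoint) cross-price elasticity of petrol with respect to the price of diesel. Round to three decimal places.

ΔQ_A = 2626 − 3091 = -465; ΔP_B = 53 − 82.92 = -29.92.
Midpoints: Q̄_A = 2858.5, P̄_B = 67.96.
ε = (ΔQ_A/Q̄_A)/(ΔP_B/P̄_B) = (-465/2858.5)/(-29.92/67.96) ≈ 0.369.
ε > 0: petrol and diesel are substitutes.

0.369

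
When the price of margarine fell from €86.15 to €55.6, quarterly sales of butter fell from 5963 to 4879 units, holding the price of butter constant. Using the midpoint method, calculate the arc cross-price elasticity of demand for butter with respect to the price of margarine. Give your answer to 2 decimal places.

ΔQ_A = 4879 − 5963 = -1084; ΔP_B = 55.6 − 86.15 = -30.55.
Midpoints: Q̄_A = 5421.0, P̄_B = 70.88.
ε = (ΔQ_A/Q̄_A)/(ΔP_B/P̄_B) = (-1084/5421.0)/(-30.55/70.88) ≈ 0.46.
ε > 0: butter and margarine are substitutes.

0.46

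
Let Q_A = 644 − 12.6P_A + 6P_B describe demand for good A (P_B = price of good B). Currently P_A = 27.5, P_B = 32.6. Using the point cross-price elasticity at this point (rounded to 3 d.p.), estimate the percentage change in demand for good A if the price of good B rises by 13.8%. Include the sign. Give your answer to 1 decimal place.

At P_A = 27.5, P_B = 32.6: Q_A = 493.1.
∂Q_A/∂P_B = 6.
ε = (∂Q_A/∂P_B)(P_B/Q_A) = 6.0000 × 32.6/493.1 ≈ 0.397.
%ΔQ_A ≈ ε × %ΔP_B = 0.397 × (13.8%) = 5.5%.

5.5%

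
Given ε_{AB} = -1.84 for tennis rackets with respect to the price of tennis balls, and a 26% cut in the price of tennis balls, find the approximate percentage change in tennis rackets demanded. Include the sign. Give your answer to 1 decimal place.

47.8%

%ΔQ ≈ ε × %ΔP of tennis balls = -1.84 × (-26%) = 47.8%.
Demand for tennis rackets rises by about 47.8%.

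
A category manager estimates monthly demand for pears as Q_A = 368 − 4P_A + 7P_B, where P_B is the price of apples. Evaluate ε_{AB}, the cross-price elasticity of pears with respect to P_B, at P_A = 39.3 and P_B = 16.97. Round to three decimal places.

At P_A = 39.3 and P_B = 16.97: Q_A = 329.59.
∂Q_A/∂P_B = 7.
ε = (∂Q_A/∂P_B)(P_B/Q_A) = 7 × (16.97/329.59) ≈ 0.360.

0.360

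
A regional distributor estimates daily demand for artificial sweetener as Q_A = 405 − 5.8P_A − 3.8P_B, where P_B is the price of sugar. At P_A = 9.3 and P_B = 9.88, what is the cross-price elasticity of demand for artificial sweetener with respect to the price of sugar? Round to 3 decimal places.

-0.120

At P_A = 9.3 and P_B = 9.88: Q_A = 313.516.
∂Q_A/∂P_B = -3.8.
ε = (∂Q_A/∂P_B)(P_B/Q_A) = -3.8 × (9.88/313.516) ≈ -0.120.
Since ε < 0, artificial sweetener and sugar are complements.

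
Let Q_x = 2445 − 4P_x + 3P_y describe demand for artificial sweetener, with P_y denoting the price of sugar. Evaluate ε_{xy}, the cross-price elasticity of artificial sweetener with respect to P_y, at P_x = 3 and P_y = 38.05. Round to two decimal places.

0.04

At P_x = 3 and P_y = 38.05: Q_x = 2547.15.
∂Q_x/∂P_y = 3.
ε = (∂Q_x/∂P_y)(P_y/Q_x) = 3 × (38.05/2547.15) ≈ 0.04.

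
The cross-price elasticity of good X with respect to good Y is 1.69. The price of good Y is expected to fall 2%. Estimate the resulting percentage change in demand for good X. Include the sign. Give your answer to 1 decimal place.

%ΔQ ≈ ε × %ΔP of good Y = 1.69 × (-2%) = -3.4%.
Demand for good X falls by about 3.4%.

-3.4%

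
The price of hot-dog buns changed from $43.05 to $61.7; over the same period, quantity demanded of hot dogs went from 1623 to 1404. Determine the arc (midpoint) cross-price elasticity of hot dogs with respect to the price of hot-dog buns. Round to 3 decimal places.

ΔQ_A = 1404 − 1623 = -219; ΔP_B = 61.7 − 43.05 = 18.65.
Midpoints: Q̄_A = 1513.5, P̄_B = 52.38.
ε = (ΔQ_A/Q̄_A)/(ΔP_B/P̄_B) = (-219/1513.5)/(18.65/52.38) ≈ -0.406.
ε < 0: hot dogs and hot-dog buns are complements.

-0.406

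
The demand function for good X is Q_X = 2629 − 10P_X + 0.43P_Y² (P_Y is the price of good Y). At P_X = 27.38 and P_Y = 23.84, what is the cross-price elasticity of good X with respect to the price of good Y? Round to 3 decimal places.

At P_X = 27.38 and P_Y = 23.84: Q_X = 2599.589.
∂Q_X/∂P_Y = 0.86P_Y = 0.86(23.84) = 20.5024.
ε = (∂Q_X/∂P_Y)(P_Y/Q_X) = 20.5024 × (23.84/2599.589) ≈ 0.188.
ε > 0: substitutes.

0.188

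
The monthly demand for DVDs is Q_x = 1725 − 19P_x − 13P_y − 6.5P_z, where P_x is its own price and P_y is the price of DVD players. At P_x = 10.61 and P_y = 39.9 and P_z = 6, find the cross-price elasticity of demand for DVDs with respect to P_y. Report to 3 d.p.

At P_x = 10.61 and P_y = 39.9 and P_z = 6: Q_x = 965.71.
∂Q_x/∂P_y = -13.
ε = (∂Q_x/∂P_y)(P_y/Q_x) = -13 × (39.9/965.71) ≈ -0.537.

-0.537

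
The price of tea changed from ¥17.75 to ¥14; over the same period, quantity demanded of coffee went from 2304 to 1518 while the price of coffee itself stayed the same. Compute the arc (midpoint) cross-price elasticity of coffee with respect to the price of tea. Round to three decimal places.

1.741

ΔQ_A = 1518 − 2304 = -786; ΔP_B = 14 − 17.75 = -3.75.
Midpoints: Q̄_A = 1911.0, P̄_B = 15.88.
ε = (ΔQ_A/Q̄_A)/(ΔP_B/P̄_B) = (-786/1911.0)/(-3.75/15.88) ≈ 1.741.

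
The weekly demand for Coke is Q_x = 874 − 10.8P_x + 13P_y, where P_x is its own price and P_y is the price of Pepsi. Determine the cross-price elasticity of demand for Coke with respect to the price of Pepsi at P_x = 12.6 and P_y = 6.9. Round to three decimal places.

At P_x = 12.6 and P_y = 6.9: Q_x = 827.62.
∂Q_x/∂P_y = 13.
ε = (∂Q_x/∂P_y)(P_y/Q_x) = 13 × (6.9/827.62) ≈ 0.108.

0.108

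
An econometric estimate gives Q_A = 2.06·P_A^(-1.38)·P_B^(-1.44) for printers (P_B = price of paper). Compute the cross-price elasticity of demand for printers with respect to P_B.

-1.44

In a log-linear (constant-elasticity) demand function, the coefficient on the exponent of P_B is the cross-price elasticity.
ε = -1.44. Negative, so printers and paper are complements.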